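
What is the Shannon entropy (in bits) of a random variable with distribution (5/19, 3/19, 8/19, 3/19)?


H = -sum(p_i * log2(p_i)). Terms: -(5/19)*log2(5/19) = 0.506842; -(3/19)*log2(3/19) = 0.420468; -(8/19)*log2(8/19) = 0.525443; -(3/19)*log2(3/19) = 0.420468. H = 0.506842 + 0.420468 + 0.525443 + 0.420468 = 1.8732

1.8732 bits


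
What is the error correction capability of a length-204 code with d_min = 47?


Correction capability = floor((d-1)/2) = floor((47-1)/2) = 23

23 errors


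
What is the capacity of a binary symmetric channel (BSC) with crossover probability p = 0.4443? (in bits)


H(p) = -p*log2(p) - (1-p)*log2(1-p) = -0.4443*log2(0.4443) - 0.5557*log2(0.5557) = 0.520006 + 0.471023 = 0.991. C = 1 - H(p) = 1 - 0.991 = 0.009

0.009 bits


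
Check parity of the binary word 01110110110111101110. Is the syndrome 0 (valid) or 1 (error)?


Syndrome = XOR of all bits = 0 XOR 1 XOR 1 XOR 1 XOR 0 XOR 1 XOR 1 XOR 0 XOR 1 XOR 1 XOR 0 XOR 1 XOR 1 XOR 1 XOR 1 XOR 0 XOR 1 XOR 1 XOR 1 XOR 0 = 0

0


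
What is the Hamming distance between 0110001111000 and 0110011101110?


Count differing positions: . . . . . ^ . . ^ . ^ ^ . = 4 differences

4


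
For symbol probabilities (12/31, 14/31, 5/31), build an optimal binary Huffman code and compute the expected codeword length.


Huffman construction (repeatedly merge the two least-probable nodes; each merge adds 1 bit to every symbol beneath it): 5/31 + 12/31 = 17/31; 14/31 + 17/31 = 1. Resulting codeword lengths (in the order the probabilities were given): (2, 1, 2). L_avg = sum(p_i * l_i) = 12/31*2 + 14/31*1 + 5/31*2 = 48/31 = 1.5484

1.5484 bits


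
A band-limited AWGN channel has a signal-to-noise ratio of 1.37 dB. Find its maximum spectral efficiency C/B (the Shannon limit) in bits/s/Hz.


SNR_linear = 10^(1.37/10) = 1.3709; C/B = log2(1 + SNR_linear) = log2(1 + 1.3709) = 1.2454

1.2454 bits/s/Hz


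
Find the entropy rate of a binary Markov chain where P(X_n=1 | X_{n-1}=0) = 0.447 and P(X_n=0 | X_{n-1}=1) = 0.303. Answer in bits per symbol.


Stationary distribution: pi_0 = p10/(p01+p10) = 0.404, pi_1 = 0.596. Entropy rate H' = pi_0*H(p01) + pi_1*H(p10) = 0.404*0.9919 + 0.596*0.8849 = 0.9281

0.9281 bits/symbol


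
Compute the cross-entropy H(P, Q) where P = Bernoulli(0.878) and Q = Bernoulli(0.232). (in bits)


H(P,Q) = -p*log2(q) - (1-p)*log2(1-q). -0.878*log2(0.232) = 1.850651; -0.122*log2(0.768) = 0.046460. H(P,Q) = 1.850651 + 0.046460 = 1.8971

1.8971 bits


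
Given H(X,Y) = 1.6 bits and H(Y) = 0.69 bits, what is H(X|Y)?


H(X|Y) = H(X,Y) - H(Y) = 1.6 - 0.69 = 0.91

0.91 bits


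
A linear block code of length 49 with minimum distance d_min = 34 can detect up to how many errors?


Detection capability = d_min - 1 = 34 - 1 = 33

33 errors


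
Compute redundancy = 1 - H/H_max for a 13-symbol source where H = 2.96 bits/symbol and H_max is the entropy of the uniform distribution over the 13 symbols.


H_max = log2(K) = log2(13) = 3.7004 bits/symbol. Redundancy = 1 - H/H_max = 1 - 2.96/3.7004 = 1 - 0.7999 = 0.2001

0.2001


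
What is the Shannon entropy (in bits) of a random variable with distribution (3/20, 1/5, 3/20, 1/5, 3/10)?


H = -sum(p_i * log2(p_i)). Terms: -(3/20)*log2(3/20) = 0.410545; -(1/5)*log2(1/5) = 0.464386; -(3/20)*log2(3/20) = 0.410545; -(1/5)*log2(1/5) = 0.464386; -(3/10)*log2(3/10) = 0.521090. H = 0.410545 + 0.464386 + 0.410545 + 0.464386 + 0.521090 = 2.271

2.271 bits


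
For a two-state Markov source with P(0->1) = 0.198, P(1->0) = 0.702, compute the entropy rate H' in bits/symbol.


Stationary distribution: pi_0 = p10/(p01+p10) = 0.78, pi_1 = 0.22. Entropy rate H' = pi_0*H(p01) + pi_1*H(p10) = 0.78*0.7179 + 0.22*0.8788 = 0.7533

0.7533 bits/symbol


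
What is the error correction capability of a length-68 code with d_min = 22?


Correction capability = floor((d-1)/2) = floor((22-1)/2) = 10

10 errors


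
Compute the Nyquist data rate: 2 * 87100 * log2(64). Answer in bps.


Rate = 2 * B * log2(M) = 2 * 87100 * 6.0 = 1045200.0

1045200.0 bps


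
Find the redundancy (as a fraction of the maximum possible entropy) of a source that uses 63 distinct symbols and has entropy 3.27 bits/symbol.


H_max = log2(K) = log2(63) = 5.9773 bits/symbol. Redundancy = 1 - H/H_max = 1 - 3.27/5.9773 = 1 - 0.5471 = 0.4529

0.4529


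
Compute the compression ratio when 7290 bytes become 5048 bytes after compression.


Ratio = original / compressed = 7290 / 5048 = 1.4441

1.4441


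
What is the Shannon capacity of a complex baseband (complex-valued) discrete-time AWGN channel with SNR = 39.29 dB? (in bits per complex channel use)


SNR_linear = 10^(39.29/10) = 8491.8048; C = log2(1 + SNR_linear) = log2(1 + 8491.8048) = 13.052

13.052 bits/channel use


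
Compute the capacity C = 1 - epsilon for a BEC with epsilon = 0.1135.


C = 1 - epsilon = 1 - 0.1135 = 0.8865

0.8865 bits


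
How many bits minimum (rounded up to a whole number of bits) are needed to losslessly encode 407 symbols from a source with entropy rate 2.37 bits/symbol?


Minimum bits >= n * H = 407 * 2.37 = 964.59, rounded up to a whole number of bits = 965

965 bits


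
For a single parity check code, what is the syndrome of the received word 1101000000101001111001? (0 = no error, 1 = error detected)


Syndrome = XOR of all bits = 1 XOR 1 XOR 0 XOR 1 XOR 0 XOR 0 XOR 0 XOR 0 XOR 0 XOR 0 XOR 1 XOR 0 XOR 1 XOR 0 XOR 0 XOR 1 XOR 1 XOR 1 XOR 1 XOR 0 XOR 0 XOR 1 = 0

0


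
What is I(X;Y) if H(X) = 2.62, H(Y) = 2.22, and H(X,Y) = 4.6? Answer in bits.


I(X;Y) = H(X) + H(Y) - H(X,Y) = 2.62 + 2.22 - 4.6 = 0.24

0.24 bits


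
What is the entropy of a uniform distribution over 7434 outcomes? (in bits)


H = log2(n) = log2(7434) = 12.8599

12.8599 bits


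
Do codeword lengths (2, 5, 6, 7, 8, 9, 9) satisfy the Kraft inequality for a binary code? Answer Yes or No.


Kraft sum = sum(2^(-l_i)) = 0.3125, need <= 1. Result: satisfied (a binary prefix-free code with these lengths exists)

Yes


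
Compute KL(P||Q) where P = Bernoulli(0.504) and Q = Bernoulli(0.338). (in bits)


KL = p*log2(p/q) + (1-p)*log2((1-p)/(1-q)) = 0.504*log2(0.504/0.338) + 0.496*log2(0.496/0.662) = 0.0839

0.0839 bits


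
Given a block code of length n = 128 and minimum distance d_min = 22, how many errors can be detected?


Detection capability = d_min - 1 = 22 - 1 = 21

21 errors


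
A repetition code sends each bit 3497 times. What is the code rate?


Rate = k/n = 1/3497

1/3497


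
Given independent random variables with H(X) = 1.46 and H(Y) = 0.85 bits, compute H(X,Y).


For independent variables, H(X,Y) = H(X) + H(Y) = 1.46 + 0.85 = 2.31

2.31 bits


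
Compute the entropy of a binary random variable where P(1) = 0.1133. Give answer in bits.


H = -p*log2(p) - (1-p)*log2(1-p). -0.1133*log2(0.1133) = 0.355964; -0.8867*log2(0.8867) = 0.153827. H = 0.355964 + 0.153827 = 0.5098

0.5098 bits


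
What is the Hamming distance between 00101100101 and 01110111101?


Count differing positions: . ^ . ^ ^ . ^ ^ . . . = 5 differences

5


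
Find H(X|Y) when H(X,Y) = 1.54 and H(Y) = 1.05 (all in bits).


H(X|Y) = H(X,Y) - H(Y) = 1.54 - 1.05 = 0.49

0.49 bits


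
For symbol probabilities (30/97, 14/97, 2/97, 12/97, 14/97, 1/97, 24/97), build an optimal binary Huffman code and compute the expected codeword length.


Huffman construction (repeatedly merge the two least-probable nodes; each merge adds 1 bit to every symbol beneath it): 1/97 + 2/97 = 3/97; 3/97 + 12/97 = 15/97; 14/97 + 14/97 = 28/97; 15/97 + 24/97 = 39/97; 28/97 + 30/97 = 58/97; 39/97 + 58/97 = 1. Resulting codeword lengths (in the order the probabilities were given): (2, 3, 4, 3, 3, 4, 2). L_avg = sum(p_i * l_i) = 30/97*2 + 14/97*3 + 2/97*4 + 12/97*3 + 14/97*3 + 1/97*4 + 24/97*2 = 240/97 = 2.4742

2.4742 bits


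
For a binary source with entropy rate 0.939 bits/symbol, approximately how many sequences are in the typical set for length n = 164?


log2|A_typical| = nH = 164 * 0.939 = 153.996, so |A_typical| ~ 2^153.996 = 2.277e+46

2.277e+46


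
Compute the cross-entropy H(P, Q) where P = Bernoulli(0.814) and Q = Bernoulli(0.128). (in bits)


H(P,Q) = -p*log2(q) - (1-p)*log2(1-q). -0.814*log2(0.128) = 2.414148; -0.186*log2(0.872) = 0.036754. H(P,Q) = 2.414148 + 0.036754 = 2.4509

2.4509 bits


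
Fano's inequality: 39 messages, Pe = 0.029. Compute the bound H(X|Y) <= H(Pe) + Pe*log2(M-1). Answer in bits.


H(Pe) = -Pe*log2(Pe) - (1-Pe)*log2(1-Pe) = -0.029*log2(0.029) - 0.971*log2(0.971) = 0.148126 + 0.041226 = 0.1894. Pe*log2(M-1) = 0.029*log2(38) = 0.152190. Bound = H(Pe) + Pe*log2(M-1) = 0.148126 + 0.041226 + 0.152190 = 0.3415

0.3415 bits


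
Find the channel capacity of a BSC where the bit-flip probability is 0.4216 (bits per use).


H(p) = -p*log2(p) - (1-p)*log2(1-p) = -0.4216*log2(0.4216) - 0.5784*log2(0.5784) = 0.525336 + 0.456855 = 0.9822. C = 1 - H(p) = 1 - 0.9822 = 0.0178

0.0178 bits


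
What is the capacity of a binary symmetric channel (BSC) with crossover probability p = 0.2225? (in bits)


H(p) = -p*log2(p) - (1-p)*log2(1-p) = -0.2225*log2(0.2225) - 0.7775*log2(0.7775) = 0.482407 + 0.282299 = 0.7647. C = 1 - H(p) = 1 - 0.7647 = 0.2353

0.2353 bits


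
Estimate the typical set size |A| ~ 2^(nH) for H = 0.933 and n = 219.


log2|A_typical| = nH = 219 * 0.933 = 204.327, so |A_typical| ~ 2^204.327 = 3.225e+61

3.225e+61


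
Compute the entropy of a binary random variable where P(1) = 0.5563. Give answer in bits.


H = -p*log2(p) - (1-p)*log2(1-p). -0.5563*log2(0.5563) = 0.470666; -0.4437*log2(0.4437) = 0.520169. H = 0.470666 + 0.520169 = 0.9908

0.9908 bits


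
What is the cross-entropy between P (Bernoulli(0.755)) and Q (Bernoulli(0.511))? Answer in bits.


H(P,Q) = -p*log2(q) - (1-p)*log2(1-q). -0.755*log2(0.511) = 0.731297; -0.245*log2(0.489) = 0.252863. H(P,Q) = 0.731297 + 0.252863 = 0.9842

0.9842 bits


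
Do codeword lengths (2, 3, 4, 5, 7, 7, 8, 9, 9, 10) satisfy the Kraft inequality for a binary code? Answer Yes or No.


Kraft sum = sum(2^(-l_i)) = 0.4932, need <= 1. Result: satisfied (a binary prefix-free code with these lengths exists)

Yes


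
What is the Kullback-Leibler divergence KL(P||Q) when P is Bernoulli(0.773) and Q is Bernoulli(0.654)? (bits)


KL = p*log2(p/q) + (1-p)*log2((1-p)/(1-q)) = 0.773*log2(0.773/0.654) + 0.227*log2(0.227/0.346) = 0.0484

0.0484 bits


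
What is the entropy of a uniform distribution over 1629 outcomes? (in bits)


H = log2(n) = log2(1629) = 10.6698

10.6698 bits


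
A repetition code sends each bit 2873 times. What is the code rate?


Rate = k/n = 1/2873

1/2873


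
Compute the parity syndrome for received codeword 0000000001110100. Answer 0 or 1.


Syndrome = XOR of all bits = 0 XOR 0 XOR 0 XOR 0 XOR 0 XOR 0 XOR 0 XOR 0 XOR 0 XOR 1 XOR 1 XOR 1 XOR 0 XOR 1 XOR 0 XOR 0 = 0

0


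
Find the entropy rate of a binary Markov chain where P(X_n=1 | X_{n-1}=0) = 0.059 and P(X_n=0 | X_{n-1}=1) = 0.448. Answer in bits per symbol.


Stationary distribution: pi_0 = p10/(p01+p10) = 0.8836, pi_1 = 0.1164. Entropy rate H' = pi_0*H(p01) + pi_1*H(p10) = 0.8836*0.3235 + 0.1164*0.9922 = 0.4013

0.4013 bits/symbol


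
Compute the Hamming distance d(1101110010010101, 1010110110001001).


Count differing positions: . ^ ^ ^ . . . ^ . . . ^ ^ ^ . . = 7 differences

7


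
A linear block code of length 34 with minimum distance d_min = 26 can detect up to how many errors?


Detection capability = d_min - 1 = 26 - 1 = 25

25 errors


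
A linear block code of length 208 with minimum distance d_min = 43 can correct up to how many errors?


Correction capability = floor((d-1)/2) = floor((43-1)/2) = 21

21 errors


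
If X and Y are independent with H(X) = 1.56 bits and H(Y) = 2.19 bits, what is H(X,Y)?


For independent variables, H(X,Y) = H(X) + H(Y) = 1.56 + 2.19 = 3.75

3.75 bits


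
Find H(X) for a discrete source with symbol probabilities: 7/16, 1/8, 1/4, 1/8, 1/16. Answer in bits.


H = -sum(p_i * log2(p_i)). Terms: -(7/16)*log2(7/16) = 0.521782; -(1/8)*log2(1/8) = 0.375000; -(1/4)*log2(1/4) = 0.500000; -(1/8)*log2(1/8) = 0.375000; -(1/16)*log2(1/16) = 0.250000. H = 0.521782 + 0.375000 + 0.500000 + 0.375000 + 0.250000 = 2.0218

2.0218 bits


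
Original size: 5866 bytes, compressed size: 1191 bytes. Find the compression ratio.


Ratio = original / compressed = 5866 / 1191 = 4.9253

4.9253


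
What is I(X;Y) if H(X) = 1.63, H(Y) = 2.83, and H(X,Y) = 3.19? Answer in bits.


I(X;Y) = H(X) + H(Y) - H(X,Y) = 1.63 + 2.83 - 3.19 = 1.27

1.27 bits


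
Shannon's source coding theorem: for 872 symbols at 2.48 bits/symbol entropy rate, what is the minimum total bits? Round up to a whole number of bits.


Minimum bits >= n * H = 872 * 2.48 = 2162.56, rounded up to a whole number of bits = 2163

2163 bits


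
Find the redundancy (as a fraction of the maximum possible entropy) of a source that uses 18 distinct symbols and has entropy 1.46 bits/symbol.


H_max = log2(K) = log2(18) = 4.1699 bits/symbol. Redundancy = 1 - H/H_max = 1 - 1.46/4.1699 = 1 - 0.3501 = 0.6499

0.6499


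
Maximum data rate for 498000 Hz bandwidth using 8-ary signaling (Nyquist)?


Rate = 2 * B * log2(M) = 2 * 498000 * 3.0 = 2988000.0

2988000.0 bps


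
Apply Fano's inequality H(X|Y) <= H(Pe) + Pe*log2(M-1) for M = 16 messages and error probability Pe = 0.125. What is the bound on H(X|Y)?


H(Pe) = -Pe*log2(Pe) - (1-Pe)*log2(1-Pe) = -0.125*log2(0.125) - 0.875*log2(0.875) = 0.375000 + 0.168564 = 0.5436. Pe*log2(M-1) = 0.125*log2(15) = 0.488361. Bound = H(Pe) + Pe*log2(M-1) = 0.375000 + 0.168564 + 0.488361 = 1.0319

1.0319 bits


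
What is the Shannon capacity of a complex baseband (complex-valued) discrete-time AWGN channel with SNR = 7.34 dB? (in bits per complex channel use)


SNR_linear = 10^(7.34/10) = 5.42; C = log2(1 + SNR_linear) = log2(1 + 5.42) = 2.6826

2.6826 bits/channel use


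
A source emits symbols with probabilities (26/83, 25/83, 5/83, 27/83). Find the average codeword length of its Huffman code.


Huffman construction (repeatedly merge the two least-probable nodes; each merge adds 1 bit to every symbol beneath it): 5/83 + 25/83 = 30/83; 26/83 + 27/83 = 53/83; 30/83 + 53/83 = 1. Resulting codeword lengths (in the order the probabilities were given): (2, 2, 2, 2). L_avg = sum(p_i * l_i) = 26/83*2 + 25/83*2 + 5/83*2 + 27/83*2 = 2

2.0 bits


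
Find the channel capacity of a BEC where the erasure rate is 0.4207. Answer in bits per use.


C = 1 - epsilon = 1 - 0.4207 = 0.5793

0.5793 bits


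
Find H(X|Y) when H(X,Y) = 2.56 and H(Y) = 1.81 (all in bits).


H(X|Y) = H(X,Y) - H(Y) = 2.56 - 1.81 = 0.75

0.75 bits


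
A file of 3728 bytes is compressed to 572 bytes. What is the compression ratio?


Ratio = original / compressed = 3728 / 572 = 6.5175

6.5175


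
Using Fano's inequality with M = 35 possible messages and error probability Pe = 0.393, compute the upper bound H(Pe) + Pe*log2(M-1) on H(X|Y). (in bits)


H(Pe) = -Pe*log2(Pe) - (1-Pe)*log2(1-Pe) = -0.393*log2(0.393) - 0.607*log2(0.607) = 0.529528 + 0.437181 = 0.9667. Pe*log2(M-1) = 0.393*log2(34) = 1.999373. Bound = H(Pe) + Pe*log2(M-1) = 0.529528 + 0.437181 + 1.999373 = 2.9661

2.9661 bits


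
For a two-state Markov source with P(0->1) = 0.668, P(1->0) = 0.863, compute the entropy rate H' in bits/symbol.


Stationary distribution: pi_0 = p10/(p01+p10) = 0.5637, pi_1 = 0.4363. Entropy rate H' = pi_0*H(p01) + pi_1*H(p10) = 0.5637*0.917 + 0.4363*0.5763 = 0.7683

0.7683 bits/symbol


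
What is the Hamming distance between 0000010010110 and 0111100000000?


Count differing positions: . ^ ^ ^ ^ ^ . . ^ . ^ ^ . = 8 differences

8


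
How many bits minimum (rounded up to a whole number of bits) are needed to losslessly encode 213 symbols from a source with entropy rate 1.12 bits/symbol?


Minimum bits >= n * H = 213 * 1.12 = 238.56, rounded up to a whole number of bits = 239

239 bits


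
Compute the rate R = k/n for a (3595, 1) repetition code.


Rate = k/n = 1/3595

1/3595


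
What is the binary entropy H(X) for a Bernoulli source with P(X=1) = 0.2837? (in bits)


H = -p*log2(p) - (1-p)*log2(1-p). -0.2837*log2(0.2837) = 0.515642; -0.7163*log2(0.7163) = 0.344801. H = 0.515642 + 0.344801 = 0.8604

0.8604 bits


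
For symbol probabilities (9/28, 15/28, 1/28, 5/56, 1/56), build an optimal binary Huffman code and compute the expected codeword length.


Huffman construction (repeatedly merge the two least-probable nodes; each merge adds 1 bit to every symbol beneath it): 1/56 + 1/28 = 3/56; 3/56 + 5/56 = 1/7; 1/7 + 9/28 = 13/28; 13/28 + 15/28 = 1. Resulting codeword lengths (in the order the probabilities were given): (2, 1, 4, 3, 4). L_avg = sum(p_i * l_i) = 9/28*2 + 15/28*1 + 1/28*4 + 5/56*3 + 1/56*4 = 93/56 = 1.6607

1.6607 bits


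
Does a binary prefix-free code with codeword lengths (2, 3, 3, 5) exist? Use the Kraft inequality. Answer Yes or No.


Kraft sum = sum(2^(-l_i)) = 0.5312, need <= 1. Result: satisfied (a binary prefix-free code with these lengths exists)

Yes


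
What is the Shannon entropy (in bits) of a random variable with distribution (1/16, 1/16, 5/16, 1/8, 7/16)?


H = -sum(p_i * log2(p_i)). Terms: -(1/16)*log2(1/16) = 0.250000; -(1/16)*log2(1/16) = 0.250000; -(5/16)*log2(5/16) = 0.524397; -(1/8)*log2(1/8) = 0.375000; -(7/16)*log2(7/16) = 0.521782. H = 0.250000 + 0.250000 + 0.524397 + 0.375000 + 0.521782 = 1.9212

1.9212 bits


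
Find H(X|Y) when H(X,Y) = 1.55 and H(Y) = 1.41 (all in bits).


H(X|Y) = H(X,Y) - H(Y) = 1.55 - 1.41 = 0.14

0.14 bits


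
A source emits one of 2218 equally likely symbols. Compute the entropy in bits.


H = log2(n) = log2(2218) = 11.115

11.115 bits


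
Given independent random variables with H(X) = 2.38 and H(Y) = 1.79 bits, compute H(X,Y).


For independent variables, H(X,Y) = H(X) + H(Y) = 2.38 + 1.79 = 4.17

4.17 bits


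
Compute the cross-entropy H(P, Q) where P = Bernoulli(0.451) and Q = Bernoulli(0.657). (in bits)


H(P,Q) = -p*log2(q) - (1-p)*log2(1-q). -0.451*log2(0.657) = 0.273322; -0.549*log2(0.343) = 0.847502. H(P,Q) = 0.273322 + 0.847502 = 1.1208

1.1208 bits


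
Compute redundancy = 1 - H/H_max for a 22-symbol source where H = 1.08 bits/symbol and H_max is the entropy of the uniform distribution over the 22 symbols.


H_max = log2(K) = log2(22) = 4.4594 bits/symbol. Redundancy = 1 - H/H_max = 1 - 1.08/4.4594 = 1 - 0.2422 = 0.7578

0.7578


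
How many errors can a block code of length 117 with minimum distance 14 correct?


Correction capability = floor((d-1)/2) = floor((14-1)/2) = 6

6 errors


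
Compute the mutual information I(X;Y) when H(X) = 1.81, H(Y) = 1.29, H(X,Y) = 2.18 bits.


I(X;Y) = H(X) + H(Y) - H(X,Y) = 1.81 + 1.29 - 2.18 = 0.92

0.92 bits


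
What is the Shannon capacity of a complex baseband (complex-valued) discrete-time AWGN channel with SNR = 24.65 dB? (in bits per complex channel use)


SNR_linear = 10^(24.65/10) = 291.7427; C = log2(1 + SNR_linear) = log2(1 + 291.7427) = 8.1935

8.1935 bits/channel use


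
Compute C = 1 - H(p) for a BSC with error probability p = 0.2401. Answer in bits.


H(p) = -p*log2(p) - (1-p)*log2(1-p) = -0.2401*log2(0.2401) - 0.7599*log2(0.7599) = 0.494196 + 0.301010 = 0.7952. C = 1 - H(p) = 1 - 0.7952 = 0.2048

0.2048 bits


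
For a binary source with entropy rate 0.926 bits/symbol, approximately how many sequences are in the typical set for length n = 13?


log2|A_typical| = nH = 13 * 0.926 = 12.038, so |A_typical| ~ 2^12.038 = 4.205e+03

4.205e+03


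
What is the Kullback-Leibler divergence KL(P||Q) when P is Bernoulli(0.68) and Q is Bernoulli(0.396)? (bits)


KL = p*log2(p/q) + (1-p)*log2((1-p)/(1-q)) = 0.68*log2(0.68/0.396) + 0.32*log2(0.32/0.604) = 0.2372

0.2372 bits


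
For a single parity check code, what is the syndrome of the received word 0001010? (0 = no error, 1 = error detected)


Syndrome = XOR of all bits = 0 XOR 0 XOR 0 XOR 1 XOR 0 XOR 1 XOR 0 = 0

0


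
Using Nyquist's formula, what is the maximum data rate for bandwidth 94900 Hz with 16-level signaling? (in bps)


Rate = 2 * B * log2(M) = 2 * 94900 * 4.0 = 759200.0

759200.0 bps


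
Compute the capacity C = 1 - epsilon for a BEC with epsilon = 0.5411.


C = 1 - epsilon = 1 - 0.5411 = 0.4589

0.4589 bits


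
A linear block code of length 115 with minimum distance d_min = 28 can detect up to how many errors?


Detection capability = d_min - 1 = 28 - 1 = 27

27 errors


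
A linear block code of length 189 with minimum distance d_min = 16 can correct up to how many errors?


Correction capability = floor((d-1)/2) = floor((16-1)/2) = 7

7 errors


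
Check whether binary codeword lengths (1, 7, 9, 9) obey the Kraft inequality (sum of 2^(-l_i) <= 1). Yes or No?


Kraft sum = sum(2^(-l_i)) = 0.5117, need <= 1. Result: satisfied (a binary prefix-free code with these lengths exists)

Yes


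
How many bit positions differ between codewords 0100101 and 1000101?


Count differing positions: ^ ^ . . . . . = 2 differences

2


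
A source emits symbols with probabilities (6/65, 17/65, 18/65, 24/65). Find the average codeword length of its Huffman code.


Huffman construction (repeatedly merge the two least-probable nodes; each merge adds 1 bit to every symbol beneath it): 6/65 + 17/65 = 23/65; 18/65 + 23/65 = 41/65; 24/65 + 41/65 = 1. Resulting codeword lengths (in the order the probabilities were given): (3, 3, 2, 1). L_avg = sum(p_i * l_i) = 6/65*3 + 17/65*3 + 18/65*2 + 24/65*1 = 129/65 = 1.9846

1.9846 bits


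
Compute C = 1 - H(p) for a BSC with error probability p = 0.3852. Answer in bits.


H(p) = -p*log2(p) - (1-p)*log2(1-p) = -0.3852*log2(0.3852) - 0.6148*log2(0.6148) = 0.530159 + 0.431473 = 0.9616. C = 1 - H(p) = 1 - 0.9616 = 0.0384

0.0384 bits


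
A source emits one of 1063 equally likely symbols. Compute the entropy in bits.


H = log2(n) = log2(1063) = 10.0539

10.0539 bits


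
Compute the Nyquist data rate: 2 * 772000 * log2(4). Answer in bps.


Rate = 2 * B * log2(M) = 2 * 772000 * 2.0 = 3088000.0

3088000.0 bps


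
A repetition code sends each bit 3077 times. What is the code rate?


Rate = k/n = 1/3077

1/3077


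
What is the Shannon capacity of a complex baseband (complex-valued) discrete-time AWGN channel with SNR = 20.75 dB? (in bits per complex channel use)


SNR_linear = 10^(20.75/10) = 118.8502; C = log2(1 + SNR_linear) = log2(1 + 118.8502) = 6.9051

6.9051 bits/channel use


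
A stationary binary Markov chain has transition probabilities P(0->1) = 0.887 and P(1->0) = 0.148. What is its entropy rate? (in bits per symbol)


Stationary distribution: pi_0 = p10/(p01+p10) = 0.143, pi_1 = 0.857. Entropy rate H' = pi_0*H(p01) + pi_1*H(p10) = 0.143*0.5089 + 0.857*0.6048 = 0.5911

0.5911 bits/symbol


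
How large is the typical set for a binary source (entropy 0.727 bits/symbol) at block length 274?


log2|A_typical| = nH = 274 * 0.727 = 199.198, so |A_typical| ~ 2^199.198 = 9.217e+59

9.217e+59


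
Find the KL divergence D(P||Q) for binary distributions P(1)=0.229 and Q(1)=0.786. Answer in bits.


KL = p*log2(p/q) + (1-p)*log2((1-p)/(1-q)) = 0.229*log2(0.229/0.786) + 0.771*log2(0.771/0.214) = 1.0182

1.0182 bits


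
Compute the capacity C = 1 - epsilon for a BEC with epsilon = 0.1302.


C = 1 - epsilon = 1 - 0.1302 = 0.8698

0.8698 bits


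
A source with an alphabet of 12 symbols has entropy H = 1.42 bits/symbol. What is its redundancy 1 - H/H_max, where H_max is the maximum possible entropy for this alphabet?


H_max = log2(K) = log2(12) = 3.585 bits/symbol. Redundancy = 1 - H/H_max = 1 - 1.42/3.585 = 1 - 0.3961 = 0.6039

0.6039


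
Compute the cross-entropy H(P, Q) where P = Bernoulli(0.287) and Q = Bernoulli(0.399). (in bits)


H(P,Q) = -p*log2(q) - (1-p)*log2(1-q). -0.287*log2(0.399) = 0.380430; -0.713*log2(0.601) = 0.523743. H(P,Q) = 0.380430 + 0.523743 = 0.9042

0.9042 bits


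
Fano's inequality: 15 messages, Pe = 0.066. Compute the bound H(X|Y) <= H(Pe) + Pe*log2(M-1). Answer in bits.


H(Pe) = -Pe*log2(Pe) - (1-Pe)*log2(1-Pe) = -0.066*log2(0.066) - 0.934*log2(0.934) = 0.258812 + 0.092004 = 0.3508. Pe*log2(M-1) = 0.066*log2(14) = 0.251285. Bound = H(Pe) + Pe*log2(M-1) = 0.258812 + 0.092004 + 0.251285 = 0.6021

0.6021 bits


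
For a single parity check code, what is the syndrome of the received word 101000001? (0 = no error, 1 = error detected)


Syndrome = XOR of all bits = 1 XOR 0 XOR 1 XOR 0 XOR 0 XOR 0 XOR 0 XOR 0 XOR 1 = 1

1


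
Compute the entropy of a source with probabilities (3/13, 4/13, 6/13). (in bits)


H = -sum(p_i * log2(p_i)). Terms: -(3/13)*log2(3/13) = 0.488187; -(4/13)*log2(4/13) = 0.523212; -(6/13)*log2(6/13) = 0.514836. H = 0.488187 + 0.523212 + 0.514836 = 1.5262

1.5262 bits


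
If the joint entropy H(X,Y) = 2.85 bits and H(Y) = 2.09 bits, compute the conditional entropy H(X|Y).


H(X|Y) = H(X,Y) - H(Y) = 2.85 - 2.09 = 0.76

0.76 bits


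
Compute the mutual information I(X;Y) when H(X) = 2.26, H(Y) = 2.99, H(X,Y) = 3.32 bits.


I(X;Y) = H(X) + H(Y) - H(X,Y) = 2.26 + 2.99 - 3.32 = 1.93

1.93 bits


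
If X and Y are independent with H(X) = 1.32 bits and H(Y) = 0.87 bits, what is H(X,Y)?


For independent variables, H(X,Y) = H(X) + H(Y) = 1.32 + 0.87 = 2.19

2.19 bits


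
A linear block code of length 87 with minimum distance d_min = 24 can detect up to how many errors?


Detection capability = d_min - 1 = 24 - 1 = 23

23 errors


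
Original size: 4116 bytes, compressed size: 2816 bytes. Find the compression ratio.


Ratio = original / compressed = 4116 / 2816 = 1.4616

1.4616


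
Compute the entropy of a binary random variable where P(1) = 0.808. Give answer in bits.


H = -p*log2(p) - (1-p)*log2(1-p). -0.808*log2(0.808) = 0.248519; -0.192*log2(0.192) = 0.457118. H = 0.248519 + 0.457118 = 0.7056

0.7056 bits


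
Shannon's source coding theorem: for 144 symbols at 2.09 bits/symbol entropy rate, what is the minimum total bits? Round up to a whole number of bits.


Minimum bits >= n * H = 144 * 2.09 = 300.96, rounded up to a whole number of bits = 301

301 bits


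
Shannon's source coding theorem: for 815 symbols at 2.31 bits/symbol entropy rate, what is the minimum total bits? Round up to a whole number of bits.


Minimum bits >= n * H = 815 * 2.31 = 1882.65, rounded up to a whole number of bits = 1883

1883 bits


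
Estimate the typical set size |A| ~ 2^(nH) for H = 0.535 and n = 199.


log2|A_typical| = nH = 199 * 0.535 = 106.465, so |A_typical| ~ 2^106.465 = 1.120e+32

1.120e+32


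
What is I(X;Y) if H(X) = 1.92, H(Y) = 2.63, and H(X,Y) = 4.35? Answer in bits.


I(X;Y) = H(X) + H(Y) - H(X,Y) = 1.92 + 2.63 - 4.35 = 0.2

0.2 bits


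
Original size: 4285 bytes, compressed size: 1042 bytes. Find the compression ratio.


Ratio = original / compressed = 4285 / 1042 = 4.1123

4.1123


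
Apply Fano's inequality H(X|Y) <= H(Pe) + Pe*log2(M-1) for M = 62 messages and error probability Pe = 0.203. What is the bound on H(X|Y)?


H(Pe) = -Pe*log2(Pe) - (1-Pe)*log2(1-Pe) = -0.203*log2(0.203) - 0.797*log2(0.797) = 0.466991 + 0.260897 = 0.7279. Pe*log2(M-1) = 0.203*log2(61) = 1.203940. Bound = H(Pe) + Pe*log2(M-1) = 0.466991 + 0.260897 + 1.203940 = 1.9318

1.9318 bits


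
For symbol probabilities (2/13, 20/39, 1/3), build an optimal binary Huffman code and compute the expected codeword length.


Huffman construction (repeatedly merge the two least-probable nodes; each merge adds 1 bit to every symbol beneath it): 2/13 + 1/3 = 19/39; 19/39 + 20/39 = 1. Resulting codeword lengths (in the order the probabilities were given): (2, 1, 2). L_avg = sum(p_i * l_i) = 2/13*2 + 20/39*1 + 1/3*2 = 58/39 = 1.4872

1.4872 bits


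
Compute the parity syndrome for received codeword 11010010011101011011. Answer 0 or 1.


Syndrome = XOR of all bits = 1 XOR 1 XOR 0 XOR 1 XOR 0 XOR 0 XOR 1 XOR 0 XOR 0 XOR 1 XOR 1 XOR 1 XOR 0 XOR 1 XOR 0 XOR 1 XOR 1 XOR 0 XOR 1 XOR 1 = 0

0


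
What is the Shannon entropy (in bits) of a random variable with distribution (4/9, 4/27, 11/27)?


H = -sum(p_i * log2(p_i)). Terms: -(4/9)*log2(4/9) = 0.519967; -(4/27)*log2(4/27) = 0.408131; -(11/27)*log2(11/27) = 0.527778. H = 0.519967 + 0.408131 + 0.527778 = 1.4559

1.4559 bits


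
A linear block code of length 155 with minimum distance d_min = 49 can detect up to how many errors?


Detection capability = d_min - 1 = 49 - 1 = 48

48 errors


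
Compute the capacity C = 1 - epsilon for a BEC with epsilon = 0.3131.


C = 1 - epsilon = 1 - 0.3131 = 0.6869

0.6869 bits


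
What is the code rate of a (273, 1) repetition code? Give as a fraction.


Rate = k/n = 1/273

1/273


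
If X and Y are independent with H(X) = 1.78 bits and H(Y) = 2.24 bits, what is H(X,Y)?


For independent variables, H(X,Y) = H(X) + H(Y) = 1.78 + 2.24 = 4.02

4.02 bits


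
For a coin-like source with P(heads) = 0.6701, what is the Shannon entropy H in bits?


H = -p*log2(p) - (1-p)*log2(1-p). -0.6701*log2(0.6701) = 0.387017; -0.3299*log2(0.3299) = 0.527807. H = 0.387017 + 0.527807 = 0.9148

0.9148 bits


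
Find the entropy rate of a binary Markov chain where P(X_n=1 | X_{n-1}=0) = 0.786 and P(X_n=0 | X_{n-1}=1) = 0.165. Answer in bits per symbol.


Stationary distribution: pi_0 = p10/(p01+p10) = 0.1735, pi_1 = 0.8265. Entropy rate H' = pi_0*H(p01) + pi_1*H(p10) = 0.1735*0.7491 + 0.8265*0.6461 = 0.664

0.664 bits/symbol


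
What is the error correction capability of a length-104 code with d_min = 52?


Correction capability = floor((d-1)/2) = floor((52-1)/2) = 25

25 errors


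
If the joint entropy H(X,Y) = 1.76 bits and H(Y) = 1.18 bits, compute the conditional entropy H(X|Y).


H(X|Y) = H(X,Y) - H(Y) = 1.76 - 1.18 = 0.58

0.58 bits


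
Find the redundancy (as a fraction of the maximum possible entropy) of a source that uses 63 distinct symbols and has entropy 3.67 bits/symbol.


H_max = log2(K) = log2(63) = 5.9773 bits/symbol. Redundancy = 1 - H/H_max = 1 - 3.67/5.9773 = 1 - 0.614 = 0.386

0.386


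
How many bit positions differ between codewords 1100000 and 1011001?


Count differing positions: . ^ ^ ^ . . ^ = 4 differences

4


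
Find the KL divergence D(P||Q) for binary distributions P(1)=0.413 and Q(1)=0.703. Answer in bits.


KL = p*log2(p/q) + (1-p)*log2((1-p)/(1-q)) = 0.413*log2(0.413/0.703) + 0.587*log2(0.587/0.297) = 0.26

0.26 bits


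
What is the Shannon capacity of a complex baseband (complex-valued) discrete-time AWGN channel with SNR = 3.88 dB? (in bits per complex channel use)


SNR_linear = 10^(3.88/10) = 2.4434; C = log2(1 + SNR_linear) = log2(1 + 2.4434) = 1.7838

1.7838 bits/channel use


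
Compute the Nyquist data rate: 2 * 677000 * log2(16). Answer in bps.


Rate = 2 * B * log2(M) = 2 * 677000 * 4.0 = 5416000.0

5416000.0 bps


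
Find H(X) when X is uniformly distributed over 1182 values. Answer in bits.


H = log2(n) = log2(1182) = 10.207

10.207 bits


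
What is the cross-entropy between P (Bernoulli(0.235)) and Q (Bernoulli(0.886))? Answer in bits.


H(P,Q) = -p*log2(q) - (1-p)*log2(1-q). -0.235*log2(0.886) = 0.041036; -0.765*log2(0.114) = 2.396664. H(P,Q) = 0.041036 + 2.396664 = 2.4377

2.4377 bits


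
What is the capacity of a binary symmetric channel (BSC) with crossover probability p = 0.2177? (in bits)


H(p) = -p*log2(p) - (1-p)*log2(1-p) = -0.2177*log2(0.2177) - 0.7823*log2(0.7823) = 0.478850 + 0.277095 = 0.7559. C = 1 - H(p) = 1 - 0.7559 = 0.2441

0.2441 bits


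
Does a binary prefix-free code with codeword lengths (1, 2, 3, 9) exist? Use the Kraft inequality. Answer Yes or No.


Kraft sum = sum(2^(-l_i)) = 0.877, need <= 1. Result: satisfied (a binary prefix-free code with these lengths exists)

Yes


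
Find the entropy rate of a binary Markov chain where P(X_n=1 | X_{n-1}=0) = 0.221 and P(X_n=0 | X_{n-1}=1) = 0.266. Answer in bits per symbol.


Stationary distribution: pi_0 = p10/(p01+p10) = 0.5462, pi_1 = 0.4538. Entropy rate H' = pi_0*H(p01) + pi_1*H(p10) = 0.5462*0.762 + 0.4538*0.8357 = 0.7954

0.7954 bits/symbol


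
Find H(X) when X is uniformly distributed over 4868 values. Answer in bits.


H = log2(n) = log2(4868) = 12.2491

12.2491 bits


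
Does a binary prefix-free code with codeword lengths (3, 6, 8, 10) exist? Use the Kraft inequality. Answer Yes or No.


Kraft sum = sum(2^(-l_i)) = 0.1455, need <= 1. Result: satisfied (a binary prefix-free code with these lengths exists)

Yes


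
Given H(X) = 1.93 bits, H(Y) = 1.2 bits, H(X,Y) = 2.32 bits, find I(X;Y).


I(X;Y) = H(X) + H(Y) - H(X,Y) = 1.93 + 1.2 - 2.32 = 0.81

0.81 bits


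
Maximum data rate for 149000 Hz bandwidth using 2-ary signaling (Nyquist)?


Rate = 2 * B * log2(M) = 2 * 149000 * 1.0 = 298000.0

298000.0 bps


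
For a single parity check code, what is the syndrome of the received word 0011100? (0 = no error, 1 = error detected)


Syndrome = XOR of all bits = 0 XOR 0 XOR 1 XOR 1 XOR 1 XOR 0 XOR 0 = 1

1


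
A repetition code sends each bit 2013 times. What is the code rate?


Rate = k/n = 1/2013

1/2013


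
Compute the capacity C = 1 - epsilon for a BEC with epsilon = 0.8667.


C = 1 - epsilon = 1 - 0.8667 = 0.1333

0.1333 bits


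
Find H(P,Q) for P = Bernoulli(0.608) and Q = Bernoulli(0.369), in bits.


H(P,Q) = -p*log2(q) - (1-p)*log2(1-q). -0.608*log2(0.369) = 0.874491; -0.392*log2(0.631) = 0.260401. H(P,Q) = 0.874491 + 0.260401 = 1.1349

1.1349 bits


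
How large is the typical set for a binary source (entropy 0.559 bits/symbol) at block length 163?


log2|A_typical| = nH = 163 * 0.559 = 91.117, so |A_typical| ~ 2^91.117 = 2.685e+27

2.685e+27


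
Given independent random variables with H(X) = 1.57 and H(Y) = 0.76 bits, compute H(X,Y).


For independent variables, H(X,Y) = H(X) + H(Y) = 1.57 + 0.76 = 2.33

2.33 bits


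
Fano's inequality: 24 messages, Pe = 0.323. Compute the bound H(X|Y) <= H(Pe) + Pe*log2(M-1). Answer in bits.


H(Pe) = -Pe*log2(Pe) - (1-Pe)*log2(1-Pe) = -0.323*log2(0.323) - 0.677*log2(0.677) = 0.526617 + 0.380997 = 0.9076. Pe*log2(M-1) = 0.323*log2(23) = 1.461111. Bound = H(Pe) + Pe*log2(M-1) = 0.526617 + 0.380997 + 1.461111 = 2.3687

2.3687 bits


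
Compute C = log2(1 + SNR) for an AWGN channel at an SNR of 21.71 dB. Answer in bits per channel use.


SNR_linear = 10^(21.71/10) = 148.2518; C = log2(1 + SNR_linear) = log2(1 + 148.2518) = 7.2216

7.2216 bits/channel use


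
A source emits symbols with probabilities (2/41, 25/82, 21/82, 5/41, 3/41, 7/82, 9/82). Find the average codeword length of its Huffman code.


Huffman construction (repeatedly merge the two least-probable nodes; each merge adds 1 bit to every symbol beneath it): 2/41 + 3/41 = 5/41; 7/82 + 9/82 = 8/41; 5/41 + 5/41 = 10/41; 8/41 + 10/41 = 18/41; 21/82 + 25/82 = 23/41; 18/41 + 23/41 = 1. Resulting codeword lengths (in the order the probabilities were given): (4, 2, 2, 3, 4, 3, 3). L_avg = sum(p_i * l_i) = 2/41*4 + 25/82*2 + 21/82*2 + 5/41*3 + 3/41*4 + 7/82*3 + 9/82*3 = 105/41 = 2.561

2.561 bits


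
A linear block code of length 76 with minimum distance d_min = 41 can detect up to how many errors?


Detection capability = d_min - 1 = 41 - 1 = 40

40 errors


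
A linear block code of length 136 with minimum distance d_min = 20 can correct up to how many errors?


Correction capability = floor((d-1)/2) = floor((20-1)/2) = 9

9 errors


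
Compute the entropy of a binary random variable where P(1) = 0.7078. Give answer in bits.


H = -p*log2(p) - (1-p)*log2(1-p). -0.7078*log2(0.7078) = 0.352899; -0.2922*log2(0.2922) = 0.518647. H = 0.352899 + 0.518647 = 0.8715

0.8715 bits


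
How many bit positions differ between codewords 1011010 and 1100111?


Count differing positions: . ^ ^ ^ ^ . ^ = 5 differences

5


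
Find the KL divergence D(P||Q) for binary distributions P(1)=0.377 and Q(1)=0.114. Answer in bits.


KL = p*log2(p/q) + (1-p)*log2((1-p)/(1-q)) = 0.377*log2(0.377/0.114) + 0.623*log2(0.623/0.886) = 0.334

0.334 bits


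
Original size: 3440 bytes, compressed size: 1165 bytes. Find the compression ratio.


Ratio = original / compressed = 3440 / 1165 = 2.9528

2.9528


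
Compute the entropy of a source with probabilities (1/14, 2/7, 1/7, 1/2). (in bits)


H = -sum(p_i * log2(p_i)). Terms: -(1/14)*log2(1/14) = 0.271954; -(2/7)*log2(2/7) = 0.516387; -(1/7)*log2(1/7) = 0.401051; -(1/2)*log2(1/2) = 0.500000. H = 0.271954 + 0.516387 + 0.401051 + 0.500000 = 1.6894

1.6894 bits


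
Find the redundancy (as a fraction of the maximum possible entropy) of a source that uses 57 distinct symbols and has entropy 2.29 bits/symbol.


H_max = log2(K) = log2(57) = 5.8329 bits/symbol. Redundancy = 1 - H/H_max = 1 - 2.29/5.8329 = 1 - 0.3926 = 0.6074

0.6074


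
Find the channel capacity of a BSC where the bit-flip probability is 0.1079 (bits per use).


H(p) = -p*log2(p) - (1-p)*log2(1-p) = -0.1079*log2(0.1079) - 0.8921*log2(0.8921) = 0.346600 + 0.146949 = 0.4935. C = 1 - H(p) = 1 - 0.4935 = 0.5065

0.5065 bits


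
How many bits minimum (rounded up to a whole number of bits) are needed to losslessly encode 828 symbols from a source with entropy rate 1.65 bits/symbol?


Minimum bits >= n * H = 828 * 1.65 = 1366.2, rounded up to a whole number of bits = 1367

1367 bits


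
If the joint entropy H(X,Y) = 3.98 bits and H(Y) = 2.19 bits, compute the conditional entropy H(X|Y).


H(X|Y) = H(X,Y) - H(Y) = 3.98 - 2.19 = 1.79

1.79 bits


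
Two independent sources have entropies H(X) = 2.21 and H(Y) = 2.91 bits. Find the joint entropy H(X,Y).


For independent variables, H(X,Y) = H(X) + H(Y) = 2.21 + 2.91 = 5.12

5.12 bits


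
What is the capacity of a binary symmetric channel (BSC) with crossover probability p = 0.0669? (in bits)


H(p) = -p*log2(p) - (1-p)*log2(1-p) = -0.0669*log2(0.0669) - 0.9331*log2(0.9331) = 0.261034 + 0.093213 = 0.3542. C = 1 - H(p) = 1 - 0.3542 = 0.6458

0.6458 bits


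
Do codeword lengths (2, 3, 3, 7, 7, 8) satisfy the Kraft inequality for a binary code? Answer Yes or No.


Kraft sum = sum(2^(-l_i)) = 0.5195, need <= 1. Result: satisfied (a binary prefix-free code with these lengths exists)

Yes


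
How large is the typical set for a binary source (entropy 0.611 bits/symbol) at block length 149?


log2|A_typical| = nH = 149 * 0.611 = 91.039, so |A_typical| ~ 2^91.039 = 2.544e+27

2.544e+27


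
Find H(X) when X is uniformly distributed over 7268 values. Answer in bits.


H = log2(n) = log2(7268) = 12.8273

12.8273 bits


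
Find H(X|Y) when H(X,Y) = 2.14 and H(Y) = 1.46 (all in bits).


H(X|Y) = H(X,Y) - H(Y) = 2.14 - 1.46 = 0.68

0.68 bits


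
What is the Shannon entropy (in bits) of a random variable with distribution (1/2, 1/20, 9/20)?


H = -sum(p_i * log2(p_i)). Terms: -(1/2)*log2(1/2) = 0.500000; -(1/20)*log2(1/20) = 0.216096; -(9/20)*log2(9/20) = 0.518401. H = 0.500000 + 0.216096 + 0.518401 = 1.2345

1.2345 bits


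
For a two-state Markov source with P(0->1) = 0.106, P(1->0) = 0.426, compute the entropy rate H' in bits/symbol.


Stationary distribution: pi_0 = p10/(p01+p10) = 0.8008, pi_1 = 0.1992. Entropy rate H' = pi_0*H(p01) + pi_1*H(p10) = 0.8008*0.4877 + 0.1992*0.9841 = 0.5866

0.5866 bits/symbol


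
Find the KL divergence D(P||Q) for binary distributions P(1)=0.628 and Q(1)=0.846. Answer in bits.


KL = p*log2(p/q) + (1-p)*log2((1-p)/(1-q)) = 0.628*log2(0.628/0.846) + 0.372*log2(0.372/0.154) = 0.2033

0.2033 bits
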